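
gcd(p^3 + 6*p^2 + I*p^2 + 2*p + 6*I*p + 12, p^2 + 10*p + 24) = p + 6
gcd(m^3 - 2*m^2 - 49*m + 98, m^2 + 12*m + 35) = m + 7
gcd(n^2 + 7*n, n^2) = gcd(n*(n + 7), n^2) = n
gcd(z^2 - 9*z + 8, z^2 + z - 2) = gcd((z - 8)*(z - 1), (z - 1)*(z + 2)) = z - 1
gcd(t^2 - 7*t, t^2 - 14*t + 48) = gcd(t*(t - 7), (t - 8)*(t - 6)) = 1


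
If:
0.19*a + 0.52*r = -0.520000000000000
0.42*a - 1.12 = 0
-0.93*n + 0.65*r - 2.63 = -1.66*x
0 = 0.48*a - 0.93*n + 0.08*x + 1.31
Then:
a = 2.67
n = 3.14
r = -1.97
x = 4.12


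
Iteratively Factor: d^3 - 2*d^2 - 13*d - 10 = (d - 5)*(d^2 + 3*d + 2) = (d - 5)*(d + 1)*(d + 2)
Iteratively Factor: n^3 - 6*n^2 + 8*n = (n - 4)*(n^2 - 2*n) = n*(n - 4)*(n - 2)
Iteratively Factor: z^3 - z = (z)*(z^2 - 1) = z*(z - 1)*(z + 1)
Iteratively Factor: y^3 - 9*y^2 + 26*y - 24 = (y - 4)*(y^2 - 5*y + 6) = (y - 4)*(y - 3)*(y - 2)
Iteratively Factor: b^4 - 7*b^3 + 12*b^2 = (b - 4)*(b^3 - 3*b^2) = (b - 4)*(b - 3)*(b^2) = b*(b - 4)*(b - 3)*(b)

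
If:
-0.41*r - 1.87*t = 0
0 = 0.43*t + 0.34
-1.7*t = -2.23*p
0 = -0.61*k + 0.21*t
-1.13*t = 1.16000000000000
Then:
No Solution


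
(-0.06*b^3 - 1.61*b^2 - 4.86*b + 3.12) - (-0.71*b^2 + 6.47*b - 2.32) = -0.06*b^3 - 0.9*b^2 - 11.33*b + 5.44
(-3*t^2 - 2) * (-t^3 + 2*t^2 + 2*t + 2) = 3*t^5 - 6*t^4 - 4*t^3 - 10*t^2 - 4*t - 4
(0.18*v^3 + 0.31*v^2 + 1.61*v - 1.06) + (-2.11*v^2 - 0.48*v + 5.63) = 0.18*v^3 - 1.8*v^2 + 1.13*v + 4.57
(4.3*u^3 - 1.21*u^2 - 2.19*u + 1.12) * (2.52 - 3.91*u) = -16.813*u^4 + 15.5671*u^3 + 5.5137*u^2 - 9.898*u + 2.8224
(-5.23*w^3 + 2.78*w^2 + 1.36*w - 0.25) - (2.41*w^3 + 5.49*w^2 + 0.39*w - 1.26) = -7.64*w^3 - 2.71*w^2 + 0.97*w + 1.01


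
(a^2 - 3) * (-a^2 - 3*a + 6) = -a^4 - 3*a^3 + 9*a^2 + 9*a - 18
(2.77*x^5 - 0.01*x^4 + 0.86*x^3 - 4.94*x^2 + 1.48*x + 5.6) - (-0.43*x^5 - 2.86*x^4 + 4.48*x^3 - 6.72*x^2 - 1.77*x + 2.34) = 3.2*x^5 + 2.85*x^4 - 3.62*x^3 + 1.78*x^2 + 3.25*x + 3.26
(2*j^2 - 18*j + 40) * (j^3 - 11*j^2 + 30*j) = 2*j^5 - 40*j^4 + 298*j^3 - 980*j^2 + 1200*j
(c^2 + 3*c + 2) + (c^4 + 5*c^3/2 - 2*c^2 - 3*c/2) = c^4 + 5*c^3/2 - c^2 + 3*c/2 + 2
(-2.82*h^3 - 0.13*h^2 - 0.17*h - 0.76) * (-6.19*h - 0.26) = 17.4558*h^4 + 1.5379*h^3 + 1.0861*h^2 + 4.7486*h + 0.1976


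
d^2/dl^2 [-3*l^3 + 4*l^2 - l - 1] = 8 - 18*l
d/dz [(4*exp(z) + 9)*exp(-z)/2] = -9*exp(-z)/2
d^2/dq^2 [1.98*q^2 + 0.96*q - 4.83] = 3.96000000000000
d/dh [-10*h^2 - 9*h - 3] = -20*h - 9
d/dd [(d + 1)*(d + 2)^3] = (d + 2)^2*(4*d + 5)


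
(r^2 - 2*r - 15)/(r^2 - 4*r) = (r^2 - 2*r - 15)/(r*(r - 4))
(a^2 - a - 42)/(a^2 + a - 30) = (a - 7)/(a - 5)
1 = 1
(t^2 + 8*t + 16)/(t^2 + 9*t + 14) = (t^2 + 8*t + 16)/(t^2 + 9*t + 14)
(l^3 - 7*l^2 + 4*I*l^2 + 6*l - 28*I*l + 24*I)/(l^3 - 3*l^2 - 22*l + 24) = (l + 4*I)/(l + 4)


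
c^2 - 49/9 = (c - 7/3)*(c + 7/3)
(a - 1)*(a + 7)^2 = a^3 + 13*a^2 + 35*a - 49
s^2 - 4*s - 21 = (s - 7)*(s + 3)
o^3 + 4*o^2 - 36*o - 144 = (o - 6)*(o + 4)*(o + 6)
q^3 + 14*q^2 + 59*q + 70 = (q + 2)*(q + 5)*(q + 7)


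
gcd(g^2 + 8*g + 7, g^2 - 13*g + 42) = 1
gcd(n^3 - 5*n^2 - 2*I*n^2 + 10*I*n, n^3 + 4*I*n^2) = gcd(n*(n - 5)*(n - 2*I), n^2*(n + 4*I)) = n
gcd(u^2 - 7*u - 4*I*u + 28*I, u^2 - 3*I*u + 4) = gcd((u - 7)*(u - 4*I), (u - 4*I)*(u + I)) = u - 4*I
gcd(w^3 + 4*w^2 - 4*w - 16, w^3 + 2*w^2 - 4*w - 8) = w^2 - 4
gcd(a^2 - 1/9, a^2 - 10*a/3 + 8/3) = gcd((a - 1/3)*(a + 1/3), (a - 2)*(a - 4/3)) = 1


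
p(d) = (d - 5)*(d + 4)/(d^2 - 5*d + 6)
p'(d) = (5 - 2*d)*(d - 5)*(d + 4)/(d^2 - 5*d + 6)^2 + (d - 5)/(d^2 - 5*d + 6) + (d + 4)/(d^2 - 5*d + 6)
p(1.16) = -12.82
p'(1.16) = -21.38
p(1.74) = -57.12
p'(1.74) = -257.45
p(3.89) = -5.21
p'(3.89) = 12.64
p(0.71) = -6.84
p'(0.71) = -8.15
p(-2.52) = -0.45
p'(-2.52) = -0.42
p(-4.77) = 0.14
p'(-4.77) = -0.16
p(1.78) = -69.34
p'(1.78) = -362.49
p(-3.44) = -0.13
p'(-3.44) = -0.27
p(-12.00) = 0.65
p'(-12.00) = -0.03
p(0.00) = -3.33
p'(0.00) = -2.94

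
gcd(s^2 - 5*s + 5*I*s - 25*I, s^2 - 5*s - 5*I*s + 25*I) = s - 5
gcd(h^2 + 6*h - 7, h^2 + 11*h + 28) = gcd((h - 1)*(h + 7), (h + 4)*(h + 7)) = h + 7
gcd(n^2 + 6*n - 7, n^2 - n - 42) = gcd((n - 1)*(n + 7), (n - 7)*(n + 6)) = 1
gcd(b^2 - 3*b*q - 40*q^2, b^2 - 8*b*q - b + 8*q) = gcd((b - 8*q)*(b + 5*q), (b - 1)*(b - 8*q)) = -b + 8*q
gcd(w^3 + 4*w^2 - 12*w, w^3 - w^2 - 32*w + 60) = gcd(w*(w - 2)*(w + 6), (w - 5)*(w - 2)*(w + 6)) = w^2 + 4*w - 12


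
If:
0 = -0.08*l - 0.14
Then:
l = -1.75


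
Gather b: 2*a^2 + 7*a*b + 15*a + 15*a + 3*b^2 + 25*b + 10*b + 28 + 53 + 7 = 2*a^2 + 30*a + 3*b^2 + b*(7*a + 35) + 88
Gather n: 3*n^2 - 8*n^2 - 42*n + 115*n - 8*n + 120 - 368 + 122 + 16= -5*n^2 + 65*n - 110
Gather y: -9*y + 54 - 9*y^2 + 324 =-9*y^2 - 9*y + 378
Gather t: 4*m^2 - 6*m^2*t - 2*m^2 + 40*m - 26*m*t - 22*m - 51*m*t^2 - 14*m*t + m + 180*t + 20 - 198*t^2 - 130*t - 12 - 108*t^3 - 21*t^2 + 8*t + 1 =2*m^2 + 19*m - 108*t^3 + t^2*(-51*m - 219) + t*(-6*m^2 - 40*m + 58) + 9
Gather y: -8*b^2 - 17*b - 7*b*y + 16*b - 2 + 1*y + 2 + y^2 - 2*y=-8*b^2 - b + y^2 + y*(-7*b - 1)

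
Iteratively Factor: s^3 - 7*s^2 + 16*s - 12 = (s - 2)*(s^2 - 5*s + 6) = (s - 3)*(s - 2)*(s - 2)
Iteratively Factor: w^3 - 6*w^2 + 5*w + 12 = (w - 4)*(w^2 - 2*w - 3) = (w - 4)*(w - 3)*(w + 1)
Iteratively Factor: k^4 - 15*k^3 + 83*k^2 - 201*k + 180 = (k - 5)*(k^3 - 10*k^2 + 33*k - 36) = (k - 5)*(k - 3)*(k^2 - 7*k + 12) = (k - 5)*(k - 3)^2*(k - 4)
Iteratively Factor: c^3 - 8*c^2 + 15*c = (c)*(c^2 - 8*c + 15) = c*(c - 3)*(c - 5)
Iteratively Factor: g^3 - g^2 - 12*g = (g)*(g^2 - g - 12) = g*(g - 4)*(g + 3)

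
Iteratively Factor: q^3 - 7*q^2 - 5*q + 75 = (q - 5)*(q^2 - 2*q - 15) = (q - 5)*(q + 3)*(q - 5)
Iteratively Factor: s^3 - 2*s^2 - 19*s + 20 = (s - 1)*(s^2 - s - 20) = (s - 1)*(s + 4)*(s - 5)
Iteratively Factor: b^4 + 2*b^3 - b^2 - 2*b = (b - 1)*(b^3 + 3*b^2 + 2*b) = b*(b - 1)*(b^2 + 3*b + 2) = b*(b - 1)*(b + 1)*(b + 2)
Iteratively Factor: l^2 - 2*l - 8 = (l - 4)*(l + 2)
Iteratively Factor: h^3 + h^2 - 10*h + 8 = (h - 2)*(h^2 + 3*h - 4) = (h - 2)*(h - 1)*(h + 4)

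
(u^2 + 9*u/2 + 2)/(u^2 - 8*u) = (u^2 + 9*u/2 + 2)/(u*(u - 8))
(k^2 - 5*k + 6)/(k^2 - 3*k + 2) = (k - 3)/(k - 1)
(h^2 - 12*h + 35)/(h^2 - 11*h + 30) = (h - 7)/(h - 6)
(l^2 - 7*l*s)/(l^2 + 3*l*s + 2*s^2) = l*(l - 7*s)/(l^2 + 3*l*s + 2*s^2)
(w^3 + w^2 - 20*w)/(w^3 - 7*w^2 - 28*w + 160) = w/(w - 8)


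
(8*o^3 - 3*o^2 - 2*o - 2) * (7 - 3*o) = -24*o^4 + 65*o^3 - 15*o^2 - 8*o - 14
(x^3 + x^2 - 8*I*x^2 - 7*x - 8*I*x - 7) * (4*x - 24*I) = 4*x^4 + 4*x^3 - 56*I*x^3 - 220*x^2 - 56*I*x^2 - 220*x + 168*I*x + 168*I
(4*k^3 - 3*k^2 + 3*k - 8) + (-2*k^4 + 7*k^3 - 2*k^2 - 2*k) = -2*k^4 + 11*k^3 - 5*k^2 + k - 8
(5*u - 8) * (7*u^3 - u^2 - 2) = 35*u^4 - 61*u^3 + 8*u^2 - 10*u + 16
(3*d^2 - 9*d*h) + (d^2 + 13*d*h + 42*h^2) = 4*d^2 + 4*d*h + 42*h^2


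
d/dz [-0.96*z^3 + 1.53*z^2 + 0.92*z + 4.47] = -2.88*z^2 + 3.06*z + 0.92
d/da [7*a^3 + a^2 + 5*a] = 21*a^2 + 2*a + 5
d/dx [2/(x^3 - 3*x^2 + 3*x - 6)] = 6*(-x^2 + 2*x - 1)/(x^3 - 3*x^2 + 3*x - 6)^2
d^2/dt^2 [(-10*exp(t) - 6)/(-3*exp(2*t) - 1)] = (90*exp(4*t) + 216*exp(3*t) - 180*exp(2*t) - 72*exp(t) + 10)*exp(t)/(27*exp(6*t) + 27*exp(4*t) + 9*exp(2*t) + 1)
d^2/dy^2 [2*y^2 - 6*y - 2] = 4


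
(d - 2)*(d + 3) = d^2 + d - 6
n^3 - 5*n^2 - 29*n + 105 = (n - 7)*(n - 3)*(n + 5)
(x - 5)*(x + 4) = x^2 - x - 20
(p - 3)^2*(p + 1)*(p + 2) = p^4 - 3*p^3 - 7*p^2 + 15*p + 18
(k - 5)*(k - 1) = k^2 - 6*k + 5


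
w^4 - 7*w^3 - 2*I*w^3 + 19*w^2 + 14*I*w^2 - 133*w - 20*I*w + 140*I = (w - 7)*(w - 5*I)*(w - I)*(w + 4*I)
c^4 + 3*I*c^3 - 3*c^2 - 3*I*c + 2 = (c - 1)*(c + 1)*(c + I)*(c + 2*I)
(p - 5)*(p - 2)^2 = p^3 - 9*p^2 + 24*p - 20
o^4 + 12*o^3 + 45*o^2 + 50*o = o*(o + 2)*(o + 5)^2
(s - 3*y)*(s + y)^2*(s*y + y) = s^4*y - s^3*y^2 + s^3*y - 5*s^2*y^3 - s^2*y^2 - 3*s*y^4 - 5*s*y^3 - 3*y^4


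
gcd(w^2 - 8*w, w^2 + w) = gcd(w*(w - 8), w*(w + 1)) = w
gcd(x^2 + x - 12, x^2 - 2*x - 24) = x + 4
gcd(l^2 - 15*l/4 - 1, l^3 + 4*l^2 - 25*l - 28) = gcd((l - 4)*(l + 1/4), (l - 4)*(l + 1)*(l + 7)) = l - 4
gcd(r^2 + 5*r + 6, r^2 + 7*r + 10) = r + 2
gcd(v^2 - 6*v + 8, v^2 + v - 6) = v - 2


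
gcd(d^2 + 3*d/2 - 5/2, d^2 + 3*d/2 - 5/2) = d^2 + 3*d/2 - 5/2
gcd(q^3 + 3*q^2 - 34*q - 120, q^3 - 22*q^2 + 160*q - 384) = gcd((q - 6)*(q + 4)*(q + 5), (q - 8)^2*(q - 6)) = q - 6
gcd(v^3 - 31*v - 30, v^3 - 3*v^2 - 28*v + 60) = v^2 - v - 30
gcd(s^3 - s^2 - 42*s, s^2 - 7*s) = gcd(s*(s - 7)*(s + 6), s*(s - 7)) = s^2 - 7*s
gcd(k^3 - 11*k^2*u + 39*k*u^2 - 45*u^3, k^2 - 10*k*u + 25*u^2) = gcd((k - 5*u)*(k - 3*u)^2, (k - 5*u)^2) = -k + 5*u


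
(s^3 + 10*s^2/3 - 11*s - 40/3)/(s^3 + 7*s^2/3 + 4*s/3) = (3*s^2 + 7*s - 40)/(s*(3*s + 4))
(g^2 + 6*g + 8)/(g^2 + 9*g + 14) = (g + 4)/(g + 7)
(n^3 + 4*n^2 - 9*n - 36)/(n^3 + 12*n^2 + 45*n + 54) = (n^2 + n - 12)/(n^2 + 9*n + 18)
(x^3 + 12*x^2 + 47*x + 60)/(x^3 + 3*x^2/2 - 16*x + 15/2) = 2*(x^2 + 7*x + 12)/(2*x^2 - 7*x + 3)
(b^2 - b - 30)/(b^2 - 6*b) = (b + 5)/b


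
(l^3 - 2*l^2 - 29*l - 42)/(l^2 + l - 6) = (l^2 - 5*l - 14)/(l - 2)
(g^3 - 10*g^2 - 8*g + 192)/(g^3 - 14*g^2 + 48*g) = (g + 4)/g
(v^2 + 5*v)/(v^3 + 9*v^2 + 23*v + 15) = v/(v^2 + 4*v + 3)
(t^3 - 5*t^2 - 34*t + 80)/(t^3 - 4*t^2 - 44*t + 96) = (t + 5)/(t + 6)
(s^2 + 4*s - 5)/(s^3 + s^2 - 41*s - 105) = (s - 1)/(s^2 - 4*s - 21)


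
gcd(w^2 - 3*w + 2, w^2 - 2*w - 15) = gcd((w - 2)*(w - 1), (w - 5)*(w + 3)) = 1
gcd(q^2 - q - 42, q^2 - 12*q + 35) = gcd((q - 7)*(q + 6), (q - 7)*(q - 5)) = q - 7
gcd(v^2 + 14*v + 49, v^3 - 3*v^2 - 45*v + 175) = v + 7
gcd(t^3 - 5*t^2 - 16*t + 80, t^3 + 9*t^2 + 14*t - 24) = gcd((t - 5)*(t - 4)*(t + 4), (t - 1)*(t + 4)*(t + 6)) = t + 4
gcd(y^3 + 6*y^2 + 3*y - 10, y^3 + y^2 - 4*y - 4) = y + 2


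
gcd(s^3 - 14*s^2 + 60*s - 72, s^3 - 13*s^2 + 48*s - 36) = s^2 - 12*s + 36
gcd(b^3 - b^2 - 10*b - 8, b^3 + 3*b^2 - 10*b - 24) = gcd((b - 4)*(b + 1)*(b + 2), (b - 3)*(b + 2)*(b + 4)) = b + 2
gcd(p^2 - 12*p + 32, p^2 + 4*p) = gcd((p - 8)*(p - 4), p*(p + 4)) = 1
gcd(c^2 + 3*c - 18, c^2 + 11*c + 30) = c + 6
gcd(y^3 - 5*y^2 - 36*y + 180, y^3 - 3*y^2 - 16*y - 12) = y - 6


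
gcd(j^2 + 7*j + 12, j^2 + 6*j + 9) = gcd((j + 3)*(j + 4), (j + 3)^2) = j + 3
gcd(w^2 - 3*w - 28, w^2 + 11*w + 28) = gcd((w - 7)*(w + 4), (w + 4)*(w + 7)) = w + 4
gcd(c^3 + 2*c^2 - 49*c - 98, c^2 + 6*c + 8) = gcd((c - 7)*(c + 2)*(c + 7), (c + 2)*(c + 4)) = c + 2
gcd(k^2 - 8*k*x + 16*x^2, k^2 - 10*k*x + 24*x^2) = -k + 4*x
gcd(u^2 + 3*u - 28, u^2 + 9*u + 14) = u + 7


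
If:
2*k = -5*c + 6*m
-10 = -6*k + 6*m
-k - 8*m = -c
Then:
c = -110/123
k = 170/123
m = -35/123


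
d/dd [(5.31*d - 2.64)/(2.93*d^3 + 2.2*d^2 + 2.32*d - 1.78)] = (-31.1166*d^3 + 11.5236*d^2 + 11.616*d - 3.327)/(8.5849*d^6 + 12.892*d^5 + 18.4352*d^4 - 0.222800000000001*d^3 - 2.4496*d^2 - 8.2592*d + 3.1684)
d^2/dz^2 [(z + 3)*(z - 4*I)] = 2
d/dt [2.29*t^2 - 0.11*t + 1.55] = 4.58*t - 0.11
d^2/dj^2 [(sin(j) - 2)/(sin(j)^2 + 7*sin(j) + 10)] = (-sin(j)^5 + 15*sin(j)^4 + 104*sin(j)^3 + 76*sin(j)^2 - 384*sin(j) - 296)/(sin(j)^2 + 7*sin(j) + 10)^3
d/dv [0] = 0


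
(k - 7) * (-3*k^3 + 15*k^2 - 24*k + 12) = -3*k^4 + 36*k^3 - 129*k^2 + 180*k - 84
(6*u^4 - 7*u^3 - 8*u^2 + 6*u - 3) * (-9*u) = -54*u^5 + 63*u^4 + 72*u^3 - 54*u^2 + 27*u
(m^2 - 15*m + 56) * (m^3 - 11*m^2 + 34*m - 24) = m^5 - 26*m^4 + 255*m^3 - 1150*m^2 + 2264*m - 1344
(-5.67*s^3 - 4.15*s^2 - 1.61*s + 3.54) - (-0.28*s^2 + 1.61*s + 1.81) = -5.67*s^3 - 3.87*s^2 - 3.22*s + 1.73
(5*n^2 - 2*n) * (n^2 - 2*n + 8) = 5*n^4 - 12*n^3 + 44*n^2 - 16*n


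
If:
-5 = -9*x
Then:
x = 5/9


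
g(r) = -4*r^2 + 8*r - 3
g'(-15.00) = 128.00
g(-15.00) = -1023.00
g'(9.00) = -64.00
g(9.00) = -255.00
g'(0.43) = 4.56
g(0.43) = -0.30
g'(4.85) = -30.80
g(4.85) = -58.29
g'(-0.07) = 8.56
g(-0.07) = -3.58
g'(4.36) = -26.88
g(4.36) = -44.16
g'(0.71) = 2.32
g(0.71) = 0.66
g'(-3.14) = 33.12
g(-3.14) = -67.56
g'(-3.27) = 34.16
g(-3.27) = -71.93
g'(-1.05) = 16.40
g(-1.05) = -15.81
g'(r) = 8 - 8*r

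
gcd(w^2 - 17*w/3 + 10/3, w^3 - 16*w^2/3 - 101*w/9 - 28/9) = 1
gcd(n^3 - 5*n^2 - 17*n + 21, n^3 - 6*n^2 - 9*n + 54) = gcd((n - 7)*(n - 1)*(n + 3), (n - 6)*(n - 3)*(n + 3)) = n + 3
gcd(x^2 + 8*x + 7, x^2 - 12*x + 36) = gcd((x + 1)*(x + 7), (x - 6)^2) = 1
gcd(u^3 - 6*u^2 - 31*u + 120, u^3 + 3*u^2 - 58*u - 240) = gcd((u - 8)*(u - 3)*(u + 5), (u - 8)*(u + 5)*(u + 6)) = u^2 - 3*u - 40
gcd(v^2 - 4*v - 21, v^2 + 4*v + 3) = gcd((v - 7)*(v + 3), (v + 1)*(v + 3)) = v + 3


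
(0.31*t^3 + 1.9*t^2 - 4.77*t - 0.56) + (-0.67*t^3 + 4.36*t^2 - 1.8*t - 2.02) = -0.36*t^3 + 6.26*t^2 - 6.57*t - 2.58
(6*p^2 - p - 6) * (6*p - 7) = 36*p^3 - 48*p^2 - 29*p + 42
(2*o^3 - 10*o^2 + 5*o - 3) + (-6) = 2*o^3 - 10*o^2 + 5*o - 9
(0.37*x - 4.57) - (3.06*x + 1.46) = -2.69*x - 6.03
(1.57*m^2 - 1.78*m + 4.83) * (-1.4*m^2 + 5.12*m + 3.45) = -2.198*m^4 + 10.5304*m^3 - 10.4591*m^2 + 18.5886*m + 16.6635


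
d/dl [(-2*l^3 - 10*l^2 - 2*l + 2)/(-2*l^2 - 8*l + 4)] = (l^4 + 8*l^3 + 13*l^2 - 18*l + 2)/(l^4 + 8*l^3 + 12*l^2 - 16*l + 4)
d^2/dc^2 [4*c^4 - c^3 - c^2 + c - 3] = 48*c^2 - 6*c - 2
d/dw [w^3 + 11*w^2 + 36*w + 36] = 3*w^2 + 22*w + 36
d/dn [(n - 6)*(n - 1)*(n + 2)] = 3*n^2 - 10*n - 8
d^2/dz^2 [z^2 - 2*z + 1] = 2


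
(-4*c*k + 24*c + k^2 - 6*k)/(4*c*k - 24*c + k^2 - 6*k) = (-4*c + k)/(4*c + k)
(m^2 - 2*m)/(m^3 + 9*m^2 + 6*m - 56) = m/(m^2 + 11*m + 28)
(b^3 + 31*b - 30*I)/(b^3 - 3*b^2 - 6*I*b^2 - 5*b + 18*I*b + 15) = (b + 6*I)/(b - 3)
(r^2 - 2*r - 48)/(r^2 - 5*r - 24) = (r + 6)/(r + 3)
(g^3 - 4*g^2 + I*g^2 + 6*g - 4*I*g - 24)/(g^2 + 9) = (g^2 - 2*g*(2 + I) + 8*I)/(g - 3*I)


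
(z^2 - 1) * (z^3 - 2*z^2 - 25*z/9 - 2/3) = z^5 - 2*z^4 - 34*z^3/9 + 4*z^2/3 + 25*z/9 + 2/3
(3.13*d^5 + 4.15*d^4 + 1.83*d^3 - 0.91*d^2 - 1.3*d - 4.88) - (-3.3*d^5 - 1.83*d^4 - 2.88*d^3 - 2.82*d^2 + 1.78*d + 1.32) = 6.43*d^5 + 5.98*d^4 + 4.71*d^3 + 1.91*d^2 - 3.08*d - 6.2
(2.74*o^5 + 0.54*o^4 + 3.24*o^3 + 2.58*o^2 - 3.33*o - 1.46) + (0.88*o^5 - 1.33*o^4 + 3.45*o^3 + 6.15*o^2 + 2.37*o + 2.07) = 3.62*o^5 - 0.79*o^4 + 6.69*o^3 + 8.73*o^2 - 0.96*o + 0.61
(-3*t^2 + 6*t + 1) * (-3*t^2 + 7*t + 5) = 9*t^4 - 39*t^3 + 24*t^2 + 37*t + 5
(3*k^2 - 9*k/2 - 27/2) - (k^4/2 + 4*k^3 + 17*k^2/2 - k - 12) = -k^4/2 - 4*k^3 - 11*k^2/2 - 7*k/2 - 3/2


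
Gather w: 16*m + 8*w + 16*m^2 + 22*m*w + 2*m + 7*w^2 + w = 16*m^2 + 18*m + 7*w^2 + w*(22*m + 9)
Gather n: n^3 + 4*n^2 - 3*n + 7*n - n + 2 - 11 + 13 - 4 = n^3 + 4*n^2 + 3*n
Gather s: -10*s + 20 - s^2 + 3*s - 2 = -s^2 - 7*s + 18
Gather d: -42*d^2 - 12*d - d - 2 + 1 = -42*d^2 - 13*d - 1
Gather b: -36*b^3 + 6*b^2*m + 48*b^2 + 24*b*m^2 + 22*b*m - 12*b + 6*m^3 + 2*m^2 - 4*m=-36*b^3 + b^2*(6*m + 48) + b*(24*m^2 + 22*m - 12) + 6*m^3 + 2*m^2 - 4*m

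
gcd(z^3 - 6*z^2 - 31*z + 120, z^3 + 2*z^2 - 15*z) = z^2 + 2*z - 15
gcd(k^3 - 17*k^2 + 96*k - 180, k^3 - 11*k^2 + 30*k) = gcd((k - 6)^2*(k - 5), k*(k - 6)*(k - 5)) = k^2 - 11*k + 30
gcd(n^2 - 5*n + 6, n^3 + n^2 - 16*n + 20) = n - 2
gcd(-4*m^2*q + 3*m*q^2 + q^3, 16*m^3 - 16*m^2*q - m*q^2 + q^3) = -4*m^2 + 3*m*q + q^2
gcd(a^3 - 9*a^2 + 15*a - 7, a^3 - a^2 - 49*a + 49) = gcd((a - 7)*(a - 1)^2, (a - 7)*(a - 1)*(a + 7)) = a^2 - 8*a + 7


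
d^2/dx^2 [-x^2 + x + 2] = -2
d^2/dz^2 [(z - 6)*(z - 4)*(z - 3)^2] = 12*z^2 - 96*z + 186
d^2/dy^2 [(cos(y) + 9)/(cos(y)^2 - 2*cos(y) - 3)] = (9*sin(y)^4*cos(y) + 38*sin(y)^4 - 160*sin(y)^2 + 16*cos(y) - 15*cos(3*y)/2 - cos(5*y)/2 + 8)/(sin(y)^2 + 2*cos(y) + 2)^3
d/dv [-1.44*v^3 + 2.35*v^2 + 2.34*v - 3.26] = -4.32*v^2 + 4.7*v + 2.34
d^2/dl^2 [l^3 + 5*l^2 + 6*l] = 6*l + 10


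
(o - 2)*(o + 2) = o^2 - 4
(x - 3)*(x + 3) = x^2 - 9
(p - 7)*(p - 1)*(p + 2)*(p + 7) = p^4 + p^3 - 51*p^2 - 49*p + 98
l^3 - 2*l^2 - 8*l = l*(l - 4)*(l + 2)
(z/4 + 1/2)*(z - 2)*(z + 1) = z^3/4 + z^2/4 - z - 1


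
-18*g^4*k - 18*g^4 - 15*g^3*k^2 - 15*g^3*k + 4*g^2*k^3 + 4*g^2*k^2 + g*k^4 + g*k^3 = (-3*g + k)*(g + k)*(6*g + k)*(g*k + g)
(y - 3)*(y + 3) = y^2 - 9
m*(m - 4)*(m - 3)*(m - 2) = m^4 - 9*m^3 + 26*m^2 - 24*m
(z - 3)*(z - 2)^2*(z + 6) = z^4 - z^3 - 26*z^2 + 84*z - 72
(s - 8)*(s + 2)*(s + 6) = s^3 - 52*s - 96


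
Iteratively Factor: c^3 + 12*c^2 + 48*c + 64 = (c + 4)*(c^2 + 8*c + 16) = (c + 4)^2*(c + 4)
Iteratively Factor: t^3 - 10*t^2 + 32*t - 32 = (t - 4)*(t^2 - 6*t + 8) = (t - 4)^2*(t - 2)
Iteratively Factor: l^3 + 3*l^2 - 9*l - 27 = (l + 3)*(l^2 - 9) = (l - 3)*(l + 3)*(l + 3)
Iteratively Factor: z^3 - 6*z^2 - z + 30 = (z - 5)*(z^2 - z - 6) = (z - 5)*(z + 2)*(z - 3)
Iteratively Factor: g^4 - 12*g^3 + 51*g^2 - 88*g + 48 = (g - 4)*(g^3 - 8*g^2 + 19*g - 12) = (g - 4)*(g - 3)*(g^2 - 5*g + 4) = (g - 4)^2*(g - 3)*(g - 1)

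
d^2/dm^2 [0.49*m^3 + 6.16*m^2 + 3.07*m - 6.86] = 2.94*m + 12.32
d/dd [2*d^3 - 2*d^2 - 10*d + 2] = 6*d^2 - 4*d - 10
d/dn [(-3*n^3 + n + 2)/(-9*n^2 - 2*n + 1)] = (27*n^4 + 12*n^3 + 36*n + 5)/(81*n^4 + 36*n^3 - 14*n^2 - 4*n + 1)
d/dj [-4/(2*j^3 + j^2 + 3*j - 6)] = 4*(6*j^2 + 2*j + 3)/(2*j^3 + j^2 + 3*j - 6)^2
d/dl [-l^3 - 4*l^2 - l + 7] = -3*l^2 - 8*l - 1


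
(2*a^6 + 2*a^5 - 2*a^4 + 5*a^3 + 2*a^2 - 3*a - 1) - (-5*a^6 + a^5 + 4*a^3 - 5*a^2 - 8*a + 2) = 7*a^6 + a^5 - 2*a^4 + a^3 + 7*a^2 + 5*a - 3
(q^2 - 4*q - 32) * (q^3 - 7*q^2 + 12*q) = q^5 - 11*q^4 + 8*q^3 + 176*q^2 - 384*q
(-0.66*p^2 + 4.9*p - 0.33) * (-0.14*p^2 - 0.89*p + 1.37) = 0.0924*p^4 - 0.0986000000000001*p^3 - 5.219*p^2 + 7.0067*p - 0.4521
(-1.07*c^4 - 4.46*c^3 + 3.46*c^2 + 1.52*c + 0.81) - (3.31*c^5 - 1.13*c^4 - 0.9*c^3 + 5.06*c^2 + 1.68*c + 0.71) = -3.31*c^5 + 0.0599999999999998*c^4 - 3.56*c^3 - 1.6*c^2 - 0.16*c + 0.1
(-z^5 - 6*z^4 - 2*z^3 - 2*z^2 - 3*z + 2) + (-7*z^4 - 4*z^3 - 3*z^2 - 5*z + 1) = -z^5 - 13*z^4 - 6*z^3 - 5*z^2 - 8*z + 3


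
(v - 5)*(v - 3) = v^2 - 8*v + 15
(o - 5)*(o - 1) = o^2 - 6*o + 5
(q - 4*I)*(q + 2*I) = q^2 - 2*I*q + 8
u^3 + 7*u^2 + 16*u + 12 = (u + 2)^2*(u + 3)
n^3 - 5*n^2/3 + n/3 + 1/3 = (n - 1)^2*(n + 1/3)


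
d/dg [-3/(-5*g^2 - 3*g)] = 3*(-10*g - 3)/(g^2*(5*g + 3)^2)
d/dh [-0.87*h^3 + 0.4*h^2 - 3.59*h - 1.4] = -2.61*h^2 + 0.8*h - 3.59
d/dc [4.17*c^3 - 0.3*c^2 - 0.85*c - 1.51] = 12.51*c^2 - 0.6*c - 0.85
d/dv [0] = 0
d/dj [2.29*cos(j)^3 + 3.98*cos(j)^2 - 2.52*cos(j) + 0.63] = (-6.87*cos(j)^2 - 7.96*cos(j) + 2.52)*sin(j)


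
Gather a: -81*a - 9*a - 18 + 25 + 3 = 10 - 90*a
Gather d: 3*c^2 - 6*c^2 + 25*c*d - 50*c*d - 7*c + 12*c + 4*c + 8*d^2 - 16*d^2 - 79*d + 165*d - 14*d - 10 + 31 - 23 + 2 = -3*c^2 + 9*c - 8*d^2 + d*(72 - 25*c)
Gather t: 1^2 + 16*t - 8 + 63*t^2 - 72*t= 63*t^2 - 56*t - 7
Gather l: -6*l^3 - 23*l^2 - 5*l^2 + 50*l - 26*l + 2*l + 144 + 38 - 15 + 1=-6*l^3 - 28*l^2 + 26*l + 168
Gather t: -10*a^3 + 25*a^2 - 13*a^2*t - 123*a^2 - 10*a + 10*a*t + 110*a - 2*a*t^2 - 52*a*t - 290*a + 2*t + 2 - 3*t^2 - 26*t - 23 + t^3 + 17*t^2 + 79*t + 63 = -10*a^3 - 98*a^2 - 190*a + t^3 + t^2*(14 - 2*a) + t*(-13*a^2 - 42*a + 55) + 42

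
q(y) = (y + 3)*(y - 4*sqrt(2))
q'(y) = 2*y - 4*sqrt(2) + 3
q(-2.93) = -0.60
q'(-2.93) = -8.52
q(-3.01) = 0.09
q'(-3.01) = -8.68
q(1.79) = -18.52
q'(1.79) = 0.92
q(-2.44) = -4.53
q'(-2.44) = -7.54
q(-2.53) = -3.85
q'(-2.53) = -7.72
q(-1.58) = -10.28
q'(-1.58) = -5.82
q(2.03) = -18.24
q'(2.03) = 1.40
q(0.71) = -18.35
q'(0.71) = -1.24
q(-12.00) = 158.91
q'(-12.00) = -26.66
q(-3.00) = 0.00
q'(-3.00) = -8.66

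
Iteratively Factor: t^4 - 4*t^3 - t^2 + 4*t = (t - 1)*(t^3 - 3*t^2 - 4*t) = (t - 1)*(t + 1)*(t^2 - 4*t) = (t - 4)*(t - 1)*(t + 1)*(t)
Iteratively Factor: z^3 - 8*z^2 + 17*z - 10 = (z - 2)*(z^2 - 6*z + 5) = (z - 2)*(z - 1)*(z - 5)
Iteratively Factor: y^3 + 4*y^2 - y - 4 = (y + 4)*(y^2 - 1) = (y - 1)*(y + 4)*(y + 1)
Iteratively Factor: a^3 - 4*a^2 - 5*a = (a)*(a^2 - 4*a - 5) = a*(a + 1)*(a - 5)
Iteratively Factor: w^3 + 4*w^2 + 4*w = (w + 2)*(w^2 + 2*w) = w*(w + 2)*(w + 2)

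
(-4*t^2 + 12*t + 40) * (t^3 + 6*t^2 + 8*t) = -4*t^5 - 12*t^4 + 80*t^3 + 336*t^2 + 320*t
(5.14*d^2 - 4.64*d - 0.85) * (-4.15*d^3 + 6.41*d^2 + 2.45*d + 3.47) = -21.331*d^5 + 52.2034*d^4 - 13.6219*d^3 + 1.0193*d^2 - 18.1833*d - 2.9495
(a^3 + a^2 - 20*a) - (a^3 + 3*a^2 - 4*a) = -2*a^2 - 16*a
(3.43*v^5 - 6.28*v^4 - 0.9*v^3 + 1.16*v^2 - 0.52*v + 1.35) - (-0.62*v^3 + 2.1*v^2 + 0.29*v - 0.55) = 3.43*v^5 - 6.28*v^4 - 0.28*v^3 - 0.94*v^2 - 0.81*v + 1.9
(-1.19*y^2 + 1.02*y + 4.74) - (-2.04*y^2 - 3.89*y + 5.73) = 0.85*y^2 + 4.91*y - 0.99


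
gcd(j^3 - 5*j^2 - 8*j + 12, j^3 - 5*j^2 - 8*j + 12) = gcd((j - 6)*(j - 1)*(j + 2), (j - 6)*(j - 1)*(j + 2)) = j^3 - 5*j^2 - 8*j + 12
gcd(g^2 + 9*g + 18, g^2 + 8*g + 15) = g + 3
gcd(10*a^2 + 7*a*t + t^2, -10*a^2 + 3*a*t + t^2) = 5*a + t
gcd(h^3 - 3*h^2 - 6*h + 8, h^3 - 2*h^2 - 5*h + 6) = h^2 + h - 2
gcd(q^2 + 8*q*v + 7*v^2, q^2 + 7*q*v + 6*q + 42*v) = q + 7*v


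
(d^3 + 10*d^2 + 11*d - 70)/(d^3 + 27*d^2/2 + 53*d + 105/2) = 2*(d - 2)/(2*d + 3)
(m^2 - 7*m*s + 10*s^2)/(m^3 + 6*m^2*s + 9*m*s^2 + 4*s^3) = (m^2 - 7*m*s + 10*s^2)/(m^3 + 6*m^2*s + 9*m*s^2 + 4*s^3)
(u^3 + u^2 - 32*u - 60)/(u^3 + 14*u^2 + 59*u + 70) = (u - 6)/(u + 7)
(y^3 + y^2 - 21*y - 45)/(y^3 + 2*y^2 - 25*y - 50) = (y^2 + 6*y + 9)/(y^2 + 7*y + 10)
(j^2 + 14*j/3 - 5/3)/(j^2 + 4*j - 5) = (j - 1/3)/(j - 1)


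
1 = 1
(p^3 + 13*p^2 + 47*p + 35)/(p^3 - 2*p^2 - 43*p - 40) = (p + 7)/(p - 8)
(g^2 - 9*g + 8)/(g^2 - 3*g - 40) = (g - 1)/(g + 5)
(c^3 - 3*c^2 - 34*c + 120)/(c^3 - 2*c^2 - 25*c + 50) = (c^2 + 2*c - 24)/(c^2 + 3*c - 10)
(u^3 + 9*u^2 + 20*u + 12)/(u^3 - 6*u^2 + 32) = (u^2 + 7*u + 6)/(u^2 - 8*u + 16)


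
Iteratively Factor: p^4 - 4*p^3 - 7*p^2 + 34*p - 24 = (p - 4)*(p^3 - 7*p + 6) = (p - 4)*(p + 3)*(p^2 - 3*p + 2) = (p - 4)*(p - 1)*(p + 3)*(p - 2)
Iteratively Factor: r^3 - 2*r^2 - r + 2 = (r - 1)*(r^2 - r - 2) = (r - 2)*(r - 1)*(r + 1)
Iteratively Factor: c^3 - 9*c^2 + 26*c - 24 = (c - 4)*(c^2 - 5*c + 6) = (c - 4)*(c - 2)*(c - 3)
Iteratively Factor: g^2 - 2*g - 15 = (g + 3)*(g - 5)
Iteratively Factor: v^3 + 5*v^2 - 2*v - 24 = (v - 2)*(v^2 + 7*v + 12) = (v - 2)*(v + 3)*(v + 4)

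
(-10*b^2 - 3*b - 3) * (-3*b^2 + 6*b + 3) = 30*b^4 - 51*b^3 - 39*b^2 - 27*b - 9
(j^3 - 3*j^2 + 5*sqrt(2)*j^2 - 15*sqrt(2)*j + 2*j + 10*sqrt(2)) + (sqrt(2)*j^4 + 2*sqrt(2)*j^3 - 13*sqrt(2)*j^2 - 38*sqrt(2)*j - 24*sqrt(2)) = sqrt(2)*j^4 + j^3 + 2*sqrt(2)*j^3 - 8*sqrt(2)*j^2 - 3*j^2 - 53*sqrt(2)*j + 2*j - 14*sqrt(2)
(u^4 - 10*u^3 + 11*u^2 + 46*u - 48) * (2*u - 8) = 2*u^5 - 28*u^4 + 102*u^3 + 4*u^2 - 464*u + 384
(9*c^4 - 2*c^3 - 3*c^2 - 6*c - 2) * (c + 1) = 9*c^5 + 7*c^4 - 5*c^3 - 9*c^2 - 8*c - 2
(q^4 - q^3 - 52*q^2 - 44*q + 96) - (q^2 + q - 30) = q^4 - q^3 - 53*q^2 - 45*q + 126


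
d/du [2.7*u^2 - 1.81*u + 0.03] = 5.4*u - 1.81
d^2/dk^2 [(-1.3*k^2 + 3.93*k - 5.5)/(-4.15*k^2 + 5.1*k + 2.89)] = (-80.3398500000002*k^3 + 661.8918*k^2 - 981.25173*k + 555.6025)/(71.473375*k^6 - 263.50425*k^5 + 174.505425*k^4 + 234.3501*k^3 - 121.523055*k^2 - 127.78713*k - 24.137569)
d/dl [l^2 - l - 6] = 2*l - 1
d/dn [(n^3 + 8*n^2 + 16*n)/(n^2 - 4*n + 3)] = (n^4 - 8*n^3 - 39*n^2 + 48*n + 48)/(n^4 - 8*n^3 + 22*n^2 - 24*n + 9)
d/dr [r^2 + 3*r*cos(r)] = -3*r*sin(r) + 2*r + 3*cos(r)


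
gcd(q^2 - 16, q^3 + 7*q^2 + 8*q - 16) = q + 4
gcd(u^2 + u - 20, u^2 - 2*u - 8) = u - 4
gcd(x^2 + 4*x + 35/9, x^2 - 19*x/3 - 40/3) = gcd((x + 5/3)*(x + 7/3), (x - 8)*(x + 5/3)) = x + 5/3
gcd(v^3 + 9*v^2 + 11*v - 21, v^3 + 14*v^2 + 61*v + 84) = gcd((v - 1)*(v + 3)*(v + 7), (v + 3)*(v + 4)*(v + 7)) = v^2 + 10*v + 21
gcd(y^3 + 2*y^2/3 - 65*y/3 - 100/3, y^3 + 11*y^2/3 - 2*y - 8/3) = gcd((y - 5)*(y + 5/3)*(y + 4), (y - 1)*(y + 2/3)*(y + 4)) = y + 4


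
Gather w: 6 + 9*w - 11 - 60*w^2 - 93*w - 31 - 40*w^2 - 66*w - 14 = -100*w^2 - 150*w - 50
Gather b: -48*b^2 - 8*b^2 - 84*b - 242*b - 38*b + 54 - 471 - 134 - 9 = -56*b^2 - 364*b - 560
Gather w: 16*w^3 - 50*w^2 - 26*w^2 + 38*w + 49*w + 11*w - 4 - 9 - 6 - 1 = 16*w^3 - 76*w^2 + 98*w - 20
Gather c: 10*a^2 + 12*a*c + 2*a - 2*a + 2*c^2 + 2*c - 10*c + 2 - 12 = 10*a^2 + 2*c^2 + c*(12*a - 8) - 10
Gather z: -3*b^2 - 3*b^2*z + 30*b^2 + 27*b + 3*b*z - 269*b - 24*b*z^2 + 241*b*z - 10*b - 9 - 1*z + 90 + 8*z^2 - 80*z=27*b^2 - 252*b + z^2*(8 - 24*b) + z*(-3*b^2 + 244*b - 81) + 81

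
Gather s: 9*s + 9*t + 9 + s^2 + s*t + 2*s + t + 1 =s^2 + s*(t + 11) + 10*t + 10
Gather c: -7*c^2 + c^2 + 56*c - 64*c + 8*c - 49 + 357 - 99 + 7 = 216 - 6*c^2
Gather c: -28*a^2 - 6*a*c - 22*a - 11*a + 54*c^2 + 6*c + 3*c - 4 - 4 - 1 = -28*a^2 - 33*a + 54*c^2 + c*(9 - 6*a) - 9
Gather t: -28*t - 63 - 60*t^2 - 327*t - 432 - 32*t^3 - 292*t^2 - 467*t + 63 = -32*t^3 - 352*t^2 - 822*t - 432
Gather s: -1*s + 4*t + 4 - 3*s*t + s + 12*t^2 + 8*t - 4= -3*s*t + 12*t^2 + 12*t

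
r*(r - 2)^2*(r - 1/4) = r^4 - 17*r^3/4 + 5*r^2 - r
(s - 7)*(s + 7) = s^2 - 49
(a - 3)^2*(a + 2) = a^3 - 4*a^2 - 3*a + 18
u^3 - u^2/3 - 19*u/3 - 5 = (u - 3)*(u + 1)*(u + 5/3)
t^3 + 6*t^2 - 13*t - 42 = (t - 3)*(t + 2)*(t + 7)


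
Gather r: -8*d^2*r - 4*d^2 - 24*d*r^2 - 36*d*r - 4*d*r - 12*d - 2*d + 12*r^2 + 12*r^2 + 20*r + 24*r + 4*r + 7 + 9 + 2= -4*d^2 - 14*d + r^2*(24 - 24*d) + r*(-8*d^2 - 40*d + 48) + 18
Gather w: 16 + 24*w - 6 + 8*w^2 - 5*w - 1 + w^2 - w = 9*w^2 + 18*w + 9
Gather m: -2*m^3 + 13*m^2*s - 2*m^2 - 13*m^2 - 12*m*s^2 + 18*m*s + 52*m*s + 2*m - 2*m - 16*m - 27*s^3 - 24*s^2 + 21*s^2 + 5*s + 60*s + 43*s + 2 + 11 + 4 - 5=-2*m^3 + m^2*(13*s - 15) + m*(-12*s^2 + 70*s - 16) - 27*s^3 - 3*s^2 + 108*s + 12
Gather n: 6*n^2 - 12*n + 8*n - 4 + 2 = 6*n^2 - 4*n - 2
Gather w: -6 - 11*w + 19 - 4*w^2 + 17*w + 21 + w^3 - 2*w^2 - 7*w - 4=w^3 - 6*w^2 - w + 30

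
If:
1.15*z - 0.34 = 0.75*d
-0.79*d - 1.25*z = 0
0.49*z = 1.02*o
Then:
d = -0.23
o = 0.07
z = 0.15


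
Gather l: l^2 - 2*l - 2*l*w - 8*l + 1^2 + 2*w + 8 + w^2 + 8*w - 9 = l^2 + l*(-2*w - 10) + w^2 + 10*w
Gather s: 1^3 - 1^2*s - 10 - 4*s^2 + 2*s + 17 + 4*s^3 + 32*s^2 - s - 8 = 4*s^3 + 28*s^2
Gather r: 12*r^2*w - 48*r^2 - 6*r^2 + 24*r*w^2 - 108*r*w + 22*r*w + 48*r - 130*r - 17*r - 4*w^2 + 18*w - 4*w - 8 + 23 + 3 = r^2*(12*w - 54) + r*(24*w^2 - 86*w - 99) - 4*w^2 + 14*w + 18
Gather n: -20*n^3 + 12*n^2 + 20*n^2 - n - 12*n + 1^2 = -20*n^3 + 32*n^2 - 13*n + 1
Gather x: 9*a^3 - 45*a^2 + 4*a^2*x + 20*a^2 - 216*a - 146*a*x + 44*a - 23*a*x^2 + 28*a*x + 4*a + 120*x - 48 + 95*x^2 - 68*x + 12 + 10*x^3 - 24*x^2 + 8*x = 9*a^3 - 25*a^2 - 168*a + 10*x^3 + x^2*(71 - 23*a) + x*(4*a^2 - 118*a + 60) - 36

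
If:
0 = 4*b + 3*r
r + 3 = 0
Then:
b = 9/4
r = -3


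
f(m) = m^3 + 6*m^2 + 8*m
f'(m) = 3*m^2 + 12*m + 8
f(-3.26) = 3.04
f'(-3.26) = 0.76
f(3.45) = 140.08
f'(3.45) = 85.11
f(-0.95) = -3.04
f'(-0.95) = -0.69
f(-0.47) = -2.54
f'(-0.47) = 3.02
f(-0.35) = -2.11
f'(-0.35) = 4.17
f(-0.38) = -2.23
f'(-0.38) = 3.87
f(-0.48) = -2.57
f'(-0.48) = 2.93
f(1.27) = 21.89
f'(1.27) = 28.08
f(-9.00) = -315.00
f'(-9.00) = 143.00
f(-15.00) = -2145.00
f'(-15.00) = 503.00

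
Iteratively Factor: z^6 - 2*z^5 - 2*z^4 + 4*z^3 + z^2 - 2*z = (z + 1)*(z^5 - 3*z^4 + z^3 + 3*z^2 - 2*z) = (z - 1)*(z + 1)*(z^4 - 2*z^3 - z^2 + 2*z) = (z - 2)*(z - 1)*(z + 1)*(z^3 - z) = z*(z - 2)*(z - 1)*(z + 1)*(z^2 - 1) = z*(z - 2)*(z - 1)^2*(z + 1)*(z + 1)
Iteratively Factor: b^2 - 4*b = (b - 4)*(b)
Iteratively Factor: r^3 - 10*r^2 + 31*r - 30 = (r - 2)*(r^2 - 8*r + 15) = (r - 5)*(r - 2)*(r - 3)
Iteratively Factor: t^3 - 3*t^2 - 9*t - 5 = (t - 5)*(t^2 + 2*t + 1) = (t - 5)*(t + 1)*(t + 1)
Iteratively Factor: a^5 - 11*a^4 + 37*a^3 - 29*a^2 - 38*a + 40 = (a - 5)*(a^4 - 6*a^3 + 7*a^2 + 6*a - 8) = (a - 5)*(a + 1)*(a^3 - 7*a^2 + 14*a - 8) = (a - 5)*(a - 2)*(a + 1)*(a^2 - 5*a + 4) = (a - 5)*(a - 2)*(a - 1)*(a + 1)*(a - 4)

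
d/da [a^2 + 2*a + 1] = 2*a + 2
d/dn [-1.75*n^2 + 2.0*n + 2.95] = 2.0 - 3.5*n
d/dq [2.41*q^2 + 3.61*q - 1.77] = 4.82*q + 3.61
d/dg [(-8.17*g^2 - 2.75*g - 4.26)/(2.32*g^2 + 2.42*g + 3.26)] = (-13.3914*g^2 - 33.502*g + 1.3442)/(5.3824*g^4 + 11.2288*g^3 + 20.9828*g^2 + 15.7784*g + 10.6276)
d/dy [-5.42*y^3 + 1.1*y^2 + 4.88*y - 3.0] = -16.26*y^2 + 2.2*y + 4.88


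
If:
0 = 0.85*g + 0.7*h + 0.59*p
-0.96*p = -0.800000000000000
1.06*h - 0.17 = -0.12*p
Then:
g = -0.63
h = 0.07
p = 0.83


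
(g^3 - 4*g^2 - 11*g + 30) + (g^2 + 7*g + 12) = g^3 - 3*g^2 - 4*g + 42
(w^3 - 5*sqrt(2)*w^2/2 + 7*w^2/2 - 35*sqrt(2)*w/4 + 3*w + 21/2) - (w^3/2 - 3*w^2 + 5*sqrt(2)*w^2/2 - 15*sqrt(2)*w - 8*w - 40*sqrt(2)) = w^3/2 - 5*sqrt(2)*w^2 + 13*w^2/2 + 25*sqrt(2)*w/4 + 11*w + 21/2 + 40*sqrt(2)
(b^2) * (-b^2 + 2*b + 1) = -b^4 + 2*b^3 + b^2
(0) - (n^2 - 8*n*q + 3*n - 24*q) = -n^2 + 8*n*q - 3*n + 24*q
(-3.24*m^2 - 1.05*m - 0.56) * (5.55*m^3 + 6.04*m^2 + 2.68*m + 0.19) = -17.982*m^5 - 25.3971*m^4 - 18.1332*m^3 - 6.812*m^2 - 1.7003*m - 0.1064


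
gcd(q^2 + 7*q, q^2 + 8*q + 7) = q + 7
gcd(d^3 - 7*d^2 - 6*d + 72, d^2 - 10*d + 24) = d^2 - 10*d + 24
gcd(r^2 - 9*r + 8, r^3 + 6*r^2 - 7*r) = r - 1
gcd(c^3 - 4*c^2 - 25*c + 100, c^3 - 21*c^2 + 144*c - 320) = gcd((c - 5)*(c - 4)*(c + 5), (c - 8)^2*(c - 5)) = c - 5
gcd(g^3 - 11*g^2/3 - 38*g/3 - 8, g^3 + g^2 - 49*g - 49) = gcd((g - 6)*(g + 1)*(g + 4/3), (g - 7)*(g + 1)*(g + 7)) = g + 1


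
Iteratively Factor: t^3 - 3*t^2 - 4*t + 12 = (t + 2)*(t^2 - 5*t + 6) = (t - 2)*(t + 2)*(t - 3)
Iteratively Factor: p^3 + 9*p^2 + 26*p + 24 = (p + 3)*(p^2 + 6*p + 8) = (p + 2)*(p + 3)*(p + 4)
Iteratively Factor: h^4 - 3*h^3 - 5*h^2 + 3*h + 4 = (h - 4)*(h^3 + h^2 - h - 1) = (h - 4)*(h + 1)*(h^2 - 1) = (h - 4)*(h - 1)*(h + 1)*(h + 1)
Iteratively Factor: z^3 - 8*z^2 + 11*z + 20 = (z - 4)*(z^2 - 4*z - 5) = (z - 4)*(z + 1)*(z - 5)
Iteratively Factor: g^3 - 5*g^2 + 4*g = (g - 1)*(g^2 - 4*g) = (g - 4)*(g - 1)*(g)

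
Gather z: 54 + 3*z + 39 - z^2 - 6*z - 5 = -z^2 - 3*z + 88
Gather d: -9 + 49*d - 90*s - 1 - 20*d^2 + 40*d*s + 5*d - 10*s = -20*d^2 + d*(40*s + 54) - 100*s - 10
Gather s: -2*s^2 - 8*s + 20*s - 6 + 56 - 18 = -2*s^2 + 12*s + 32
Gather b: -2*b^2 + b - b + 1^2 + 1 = 2 - 2*b^2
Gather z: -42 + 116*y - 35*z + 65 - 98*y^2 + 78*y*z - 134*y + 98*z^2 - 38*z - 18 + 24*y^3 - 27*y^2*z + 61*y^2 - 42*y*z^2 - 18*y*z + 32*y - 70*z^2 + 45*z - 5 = 24*y^3 - 37*y^2 + 14*y + z^2*(28 - 42*y) + z*(-27*y^2 + 60*y - 28)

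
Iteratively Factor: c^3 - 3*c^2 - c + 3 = (c - 1)*(c^2 - 2*c - 3) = (c - 3)*(c - 1)*(c + 1)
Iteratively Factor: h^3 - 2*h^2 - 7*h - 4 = (h + 1)*(h^2 - 3*h - 4) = (h - 4)*(h + 1)*(h + 1)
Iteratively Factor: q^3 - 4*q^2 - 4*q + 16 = (q - 2)*(q^2 - 2*q - 8) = (q - 2)*(q + 2)*(q - 4)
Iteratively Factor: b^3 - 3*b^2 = (b - 3)*(b^2) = b*(b - 3)*(b)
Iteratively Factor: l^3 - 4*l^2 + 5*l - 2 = (l - 2)*(l^2 - 2*l + 1) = (l - 2)*(l - 1)*(l - 1)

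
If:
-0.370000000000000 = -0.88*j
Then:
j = 0.42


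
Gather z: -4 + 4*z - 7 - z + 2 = 3*z - 9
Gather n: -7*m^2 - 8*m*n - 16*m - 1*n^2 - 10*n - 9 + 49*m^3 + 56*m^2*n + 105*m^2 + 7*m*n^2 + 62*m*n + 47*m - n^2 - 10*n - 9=49*m^3 + 98*m^2 + 31*m + n^2*(7*m - 2) + n*(56*m^2 + 54*m - 20) - 18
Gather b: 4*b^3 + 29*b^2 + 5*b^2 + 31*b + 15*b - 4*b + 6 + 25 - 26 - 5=4*b^3 + 34*b^2 + 42*b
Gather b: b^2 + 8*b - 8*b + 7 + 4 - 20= b^2 - 9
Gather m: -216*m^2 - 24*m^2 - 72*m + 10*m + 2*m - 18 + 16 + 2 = -240*m^2 - 60*m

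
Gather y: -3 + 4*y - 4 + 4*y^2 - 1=4*y^2 + 4*y - 8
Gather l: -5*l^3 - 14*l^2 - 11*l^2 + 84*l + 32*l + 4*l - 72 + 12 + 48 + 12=-5*l^3 - 25*l^2 + 120*l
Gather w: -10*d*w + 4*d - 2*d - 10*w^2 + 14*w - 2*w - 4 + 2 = 2*d - 10*w^2 + w*(12 - 10*d) - 2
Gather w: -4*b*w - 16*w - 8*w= w*(-4*b - 24)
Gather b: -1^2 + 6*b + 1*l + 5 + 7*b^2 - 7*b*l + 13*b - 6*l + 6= 7*b^2 + b*(19 - 7*l) - 5*l + 10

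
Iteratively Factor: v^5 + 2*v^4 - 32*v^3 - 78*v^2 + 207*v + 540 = (v - 3)*(v^4 + 5*v^3 - 17*v^2 - 129*v - 180) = (v - 3)*(v + 4)*(v^3 + v^2 - 21*v - 45) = (v - 3)*(v + 3)*(v + 4)*(v^2 - 2*v - 15) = (v - 5)*(v - 3)*(v + 3)*(v + 4)*(v + 3)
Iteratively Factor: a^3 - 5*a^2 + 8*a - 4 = (a - 2)*(a^2 - 3*a + 2) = (a - 2)*(a - 1)*(a - 2)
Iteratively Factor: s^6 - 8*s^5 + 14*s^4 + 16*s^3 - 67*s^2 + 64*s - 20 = (s - 1)*(s^5 - 7*s^4 + 7*s^3 + 23*s^2 - 44*s + 20) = (s - 1)^2*(s^4 - 6*s^3 + s^2 + 24*s - 20) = (s - 5)*(s - 1)^2*(s^3 - s^2 - 4*s + 4) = (s - 5)*(s - 1)^2*(s + 2)*(s^2 - 3*s + 2) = (s - 5)*(s - 2)*(s - 1)^2*(s + 2)*(s - 1)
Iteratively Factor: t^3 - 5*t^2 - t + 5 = (t - 5)*(t^2 - 1) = (t - 5)*(t + 1)*(t - 1)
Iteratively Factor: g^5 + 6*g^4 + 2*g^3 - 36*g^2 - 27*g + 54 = (g - 1)*(g^4 + 7*g^3 + 9*g^2 - 27*g - 54) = (g - 1)*(g + 3)*(g^3 + 4*g^2 - 3*g - 18) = (g - 2)*(g - 1)*(g + 3)*(g^2 + 6*g + 9) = (g - 2)*(g - 1)*(g + 3)^2*(g + 3)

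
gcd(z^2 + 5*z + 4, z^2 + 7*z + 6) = z + 1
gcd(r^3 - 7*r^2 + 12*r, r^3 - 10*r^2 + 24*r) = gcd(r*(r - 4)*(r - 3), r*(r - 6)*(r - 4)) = r^2 - 4*r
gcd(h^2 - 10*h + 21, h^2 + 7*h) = 1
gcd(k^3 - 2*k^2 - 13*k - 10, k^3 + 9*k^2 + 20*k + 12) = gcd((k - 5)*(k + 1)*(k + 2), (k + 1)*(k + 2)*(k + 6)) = k^2 + 3*k + 2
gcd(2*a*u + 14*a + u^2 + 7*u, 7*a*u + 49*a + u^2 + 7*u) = u + 7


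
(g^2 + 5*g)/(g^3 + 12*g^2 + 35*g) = 1/(g + 7)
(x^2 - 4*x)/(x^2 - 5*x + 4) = x/(x - 1)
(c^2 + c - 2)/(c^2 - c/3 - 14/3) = 3*(c - 1)/(3*c - 7)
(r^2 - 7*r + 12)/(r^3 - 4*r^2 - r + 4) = (r - 3)/(r^2 - 1)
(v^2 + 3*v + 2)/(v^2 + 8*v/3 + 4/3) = 3*(v + 1)/(3*v + 2)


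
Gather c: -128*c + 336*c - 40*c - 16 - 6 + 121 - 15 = 168*c + 84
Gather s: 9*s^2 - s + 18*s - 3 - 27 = 9*s^2 + 17*s - 30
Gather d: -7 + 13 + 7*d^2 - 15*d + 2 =7*d^2 - 15*d + 8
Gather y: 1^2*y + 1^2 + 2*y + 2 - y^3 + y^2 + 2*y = -y^3 + y^2 + 5*y + 3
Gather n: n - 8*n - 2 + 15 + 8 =21 - 7*n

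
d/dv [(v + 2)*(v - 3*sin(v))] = v - (v + 2)*(3*cos(v) - 1) - 3*sin(v)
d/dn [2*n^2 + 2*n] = 4*n + 2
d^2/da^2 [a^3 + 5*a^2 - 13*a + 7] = 6*a + 10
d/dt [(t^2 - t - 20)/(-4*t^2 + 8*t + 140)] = (t^2 + 30*t + 5)/(4*(t^4 - 4*t^3 - 66*t^2 + 140*t + 1225))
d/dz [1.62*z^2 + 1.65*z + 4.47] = 3.24*z + 1.65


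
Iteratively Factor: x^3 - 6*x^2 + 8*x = (x - 2)*(x^2 - 4*x) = (x - 4)*(x - 2)*(x)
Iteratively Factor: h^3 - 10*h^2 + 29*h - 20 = (h - 5)*(h^2 - 5*h + 4) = (h - 5)*(h - 1)*(h - 4)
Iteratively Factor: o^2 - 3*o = (o)*(o - 3)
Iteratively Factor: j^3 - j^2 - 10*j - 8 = (j + 2)*(j^2 - 3*j - 4) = (j - 4)*(j + 2)*(j + 1)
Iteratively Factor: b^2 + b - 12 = (b - 3)*(b + 4)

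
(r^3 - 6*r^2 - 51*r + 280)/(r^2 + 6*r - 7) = (r^2 - 13*r + 40)/(r - 1)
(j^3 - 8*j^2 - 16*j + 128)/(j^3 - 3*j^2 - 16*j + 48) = (j - 8)/(j - 3)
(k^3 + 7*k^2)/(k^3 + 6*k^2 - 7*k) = k/(k - 1)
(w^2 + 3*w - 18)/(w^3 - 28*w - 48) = (-w^2 - 3*w + 18)/(-w^3 + 28*w + 48)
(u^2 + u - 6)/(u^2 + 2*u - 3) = (u - 2)/(u - 1)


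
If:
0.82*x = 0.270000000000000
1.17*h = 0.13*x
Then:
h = 0.04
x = 0.33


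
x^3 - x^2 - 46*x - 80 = (x - 8)*(x + 2)*(x + 5)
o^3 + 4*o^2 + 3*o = o*(o + 1)*(o + 3)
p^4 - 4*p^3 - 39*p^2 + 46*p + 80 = (p - 8)*(p - 2)*(p + 1)*(p + 5)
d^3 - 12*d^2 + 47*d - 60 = (d - 5)*(d - 4)*(d - 3)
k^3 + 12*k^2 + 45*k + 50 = (k + 2)*(k + 5)^2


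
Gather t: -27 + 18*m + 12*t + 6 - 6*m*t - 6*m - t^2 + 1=12*m - t^2 + t*(12 - 6*m) - 20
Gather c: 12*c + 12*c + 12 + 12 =24*c + 24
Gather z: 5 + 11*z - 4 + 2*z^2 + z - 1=2*z^2 + 12*z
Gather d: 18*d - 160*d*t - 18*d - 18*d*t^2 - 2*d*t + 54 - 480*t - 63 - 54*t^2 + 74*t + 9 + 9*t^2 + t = d*(-18*t^2 - 162*t) - 45*t^2 - 405*t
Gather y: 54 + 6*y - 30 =6*y + 24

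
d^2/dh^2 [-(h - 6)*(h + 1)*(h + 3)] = 4 - 6*h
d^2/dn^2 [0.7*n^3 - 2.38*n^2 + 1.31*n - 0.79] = 4.2*n - 4.76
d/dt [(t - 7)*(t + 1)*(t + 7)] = 3*t^2 + 2*t - 49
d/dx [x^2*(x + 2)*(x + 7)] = x*(4*x^2 + 27*x + 28)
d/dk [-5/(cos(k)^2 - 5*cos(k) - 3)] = 5*(5 - 2*cos(k))*sin(k)/(sin(k)^2 + 5*cos(k) + 2)^2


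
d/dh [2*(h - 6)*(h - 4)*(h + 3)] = 6*h^2 - 28*h - 12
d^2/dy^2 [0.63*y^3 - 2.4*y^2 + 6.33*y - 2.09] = 3.78*y - 4.8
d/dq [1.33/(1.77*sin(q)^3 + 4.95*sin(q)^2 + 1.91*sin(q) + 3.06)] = (-13.167*sin(q) + 3.53115*cos(2*q) - 6.07145)*cos(q)/(1.77*sin(q)^3 + 4.95*sin(q)^2 + 1.91*sin(q) + 3.06)^2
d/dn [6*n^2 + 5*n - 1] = 12*n + 5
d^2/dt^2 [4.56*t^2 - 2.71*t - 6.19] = 9.12000000000000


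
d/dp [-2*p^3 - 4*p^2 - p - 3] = -6*p^2 - 8*p - 1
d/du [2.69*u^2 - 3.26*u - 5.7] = 5.38*u - 3.26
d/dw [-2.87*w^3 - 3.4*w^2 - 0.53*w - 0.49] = -8.61*w^2 - 6.8*w - 0.53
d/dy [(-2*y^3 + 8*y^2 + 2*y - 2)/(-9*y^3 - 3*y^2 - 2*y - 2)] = 2*(39*y^4 + 22*y^3 - 26*y^2 - 22*y - 4)/(81*y^6 + 54*y^5 + 45*y^4 + 48*y^3 + 16*y^2 + 8*y + 4)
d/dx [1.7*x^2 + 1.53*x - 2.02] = 3.4*x + 1.53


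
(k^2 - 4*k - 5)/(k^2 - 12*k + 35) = (k + 1)/(k - 7)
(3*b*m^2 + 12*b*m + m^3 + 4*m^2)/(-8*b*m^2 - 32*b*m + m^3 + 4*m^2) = (-3*b - m)/(8*b - m)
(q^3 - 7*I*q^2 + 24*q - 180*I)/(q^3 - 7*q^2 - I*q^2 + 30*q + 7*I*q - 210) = (q - 6*I)/(q - 7)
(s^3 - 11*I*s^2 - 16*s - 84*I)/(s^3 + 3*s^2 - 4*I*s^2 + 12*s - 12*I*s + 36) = (s - 7*I)/(s + 3)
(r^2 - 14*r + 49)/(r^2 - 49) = (r - 7)/(r + 7)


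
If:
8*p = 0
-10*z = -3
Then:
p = 0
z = 3/10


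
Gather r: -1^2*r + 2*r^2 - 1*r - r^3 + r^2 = -r^3 + 3*r^2 - 2*r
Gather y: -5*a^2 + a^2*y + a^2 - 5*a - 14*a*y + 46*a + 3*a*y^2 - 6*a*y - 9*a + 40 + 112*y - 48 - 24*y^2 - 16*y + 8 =-4*a^2 + 32*a + y^2*(3*a - 24) + y*(a^2 - 20*a + 96)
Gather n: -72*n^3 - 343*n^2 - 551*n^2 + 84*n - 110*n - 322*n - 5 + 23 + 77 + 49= -72*n^3 - 894*n^2 - 348*n + 144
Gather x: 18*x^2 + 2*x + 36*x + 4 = 18*x^2 + 38*x + 4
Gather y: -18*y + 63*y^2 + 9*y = 63*y^2 - 9*y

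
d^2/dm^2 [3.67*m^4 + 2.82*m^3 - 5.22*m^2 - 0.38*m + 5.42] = 44.04*m^2 + 16.92*m - 10.44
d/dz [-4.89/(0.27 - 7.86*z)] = -38.4354/(7.86*z - 0.27)^2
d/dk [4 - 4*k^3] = -12*k^2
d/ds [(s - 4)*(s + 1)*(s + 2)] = 3*s^2 - 2*s - 10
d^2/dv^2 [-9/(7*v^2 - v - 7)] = 18*(-49*v^2 + 7*v + (14*v - 1)^2 + 49)/(-7*v^2 + v + 7)^3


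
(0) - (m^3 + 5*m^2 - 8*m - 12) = -m^3 - 5*m^2 + 8*m + 12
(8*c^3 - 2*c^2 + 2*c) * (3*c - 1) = 24*c^4 - 14*c^3 + 8*c^2 - 2*c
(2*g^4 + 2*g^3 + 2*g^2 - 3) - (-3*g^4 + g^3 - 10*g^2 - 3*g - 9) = 5*g^4 + g^3 + 12*g^2 + 3*g + 6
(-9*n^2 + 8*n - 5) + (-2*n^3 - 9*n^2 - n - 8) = -2*n^3 - 18*n^2 + 7*n - 13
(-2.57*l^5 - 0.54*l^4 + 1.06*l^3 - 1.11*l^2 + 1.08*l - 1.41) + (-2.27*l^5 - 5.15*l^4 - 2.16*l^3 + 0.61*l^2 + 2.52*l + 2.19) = -4.84*l^5 - 5.69*l^4 - 1.1*l^3 - 0.5*l^2 + 3.6*l + 0.78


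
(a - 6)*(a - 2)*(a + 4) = a^3 - 4*a^2 - 20*a + 48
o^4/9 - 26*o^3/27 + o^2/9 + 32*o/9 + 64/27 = (o/3 + 1/3)^2*(o - 8)*(o - 8/3)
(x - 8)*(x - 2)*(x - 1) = x^3 - 11*x^2 + 26*x - 16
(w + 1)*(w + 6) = w^2 + 7*w + 6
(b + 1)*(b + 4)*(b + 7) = b^3 + 12*b^2 + 39*b + 28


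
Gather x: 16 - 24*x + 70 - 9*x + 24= 110 - 33*x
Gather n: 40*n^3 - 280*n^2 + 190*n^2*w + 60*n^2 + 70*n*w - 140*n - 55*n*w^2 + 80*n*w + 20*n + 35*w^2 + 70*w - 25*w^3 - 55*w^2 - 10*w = 40*n^3 + n^2*(190*w - 220) + n*(-55*w^2 + 150*w - 120) - 25*w^3 - 20*w^2 + 60*w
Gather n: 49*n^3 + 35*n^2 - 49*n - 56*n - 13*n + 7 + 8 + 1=49*n^3 + 35*n^2 - 118*n + 16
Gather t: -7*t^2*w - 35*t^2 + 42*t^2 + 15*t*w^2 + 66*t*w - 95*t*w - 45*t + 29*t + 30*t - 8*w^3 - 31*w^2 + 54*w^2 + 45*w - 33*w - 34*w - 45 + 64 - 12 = t^2*(7 - 7*w) + t*(15*w^2 - 29*w + 14) - 8*w^3 + 23*w^2 - 22*w + 7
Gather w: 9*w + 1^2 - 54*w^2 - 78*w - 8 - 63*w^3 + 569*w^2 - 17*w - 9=-63*w^3 + 515*w^2 - 86*w - 16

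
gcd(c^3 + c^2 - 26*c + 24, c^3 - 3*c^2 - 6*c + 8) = c^2 - 5*c + 4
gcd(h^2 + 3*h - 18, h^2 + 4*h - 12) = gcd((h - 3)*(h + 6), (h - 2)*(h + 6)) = h + 6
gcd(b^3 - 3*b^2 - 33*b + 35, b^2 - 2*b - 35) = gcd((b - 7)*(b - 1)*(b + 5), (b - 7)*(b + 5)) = b^2 - 2*b - 35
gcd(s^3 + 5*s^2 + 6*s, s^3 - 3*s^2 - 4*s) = s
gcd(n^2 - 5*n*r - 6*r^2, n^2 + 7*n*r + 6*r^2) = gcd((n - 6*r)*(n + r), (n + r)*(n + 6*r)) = n + r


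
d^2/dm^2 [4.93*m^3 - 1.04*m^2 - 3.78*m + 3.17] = 29.58*m - 2.08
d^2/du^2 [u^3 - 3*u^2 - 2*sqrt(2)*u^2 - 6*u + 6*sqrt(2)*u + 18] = 6*u - 6 - 4*sqrt(2)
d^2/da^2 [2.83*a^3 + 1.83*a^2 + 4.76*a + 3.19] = 16.98*a + 3.66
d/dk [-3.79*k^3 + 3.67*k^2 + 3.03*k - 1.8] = -11.37*k^2 + 7.34*k + 3.03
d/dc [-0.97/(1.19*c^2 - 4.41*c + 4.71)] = (2.3086*c - 4.2777)/(1.19*c^2 - 4.41*c + 4.71)^2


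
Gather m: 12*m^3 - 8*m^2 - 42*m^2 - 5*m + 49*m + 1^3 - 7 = 12*m^3 - 50*m^2 + 44*m - 6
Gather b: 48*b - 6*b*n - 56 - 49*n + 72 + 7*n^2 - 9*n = b*(48 - 6*n) + 7*n^2 - 58*n + 16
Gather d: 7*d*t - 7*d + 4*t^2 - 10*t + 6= d*(7*t - 7) + 4*t^2 - 10*t + 6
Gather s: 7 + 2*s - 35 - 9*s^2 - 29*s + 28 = -9*s^2 - 27*s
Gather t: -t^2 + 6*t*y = -t^2 + 6*t*y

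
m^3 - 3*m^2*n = m^2*(m - 3*n)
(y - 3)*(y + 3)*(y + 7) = y^3 + 7*y^2 - 9*y - 63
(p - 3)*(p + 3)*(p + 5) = p^3 + 5*p^2 - 9*p - 45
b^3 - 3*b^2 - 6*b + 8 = (b - 4)*(b - 1)*(b + 2)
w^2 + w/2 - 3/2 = (w - 1)*(w + 3/2)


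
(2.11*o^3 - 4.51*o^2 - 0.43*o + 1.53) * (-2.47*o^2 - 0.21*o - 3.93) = -5.2117*o^5 + 10.6966*o^4 - 6.2831*o^3 + 14.0355*o^2 + 1.3686*o - 6.0129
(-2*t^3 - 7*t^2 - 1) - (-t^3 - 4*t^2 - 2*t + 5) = -t^3 - 3*t^2 + 2*t - 6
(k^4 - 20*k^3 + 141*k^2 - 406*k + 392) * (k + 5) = k^5 - 15*k^4 + 41*k^3 + 299*k^2 - 1638*k + 1960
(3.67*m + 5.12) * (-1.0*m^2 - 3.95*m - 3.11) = -3.67*m^3 - 19.6165*m^2 - 31.6377*m - 15.9232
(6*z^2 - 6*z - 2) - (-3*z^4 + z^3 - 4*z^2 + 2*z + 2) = 3*z^4 - z^3 + 10*z^2 - 8*z - 4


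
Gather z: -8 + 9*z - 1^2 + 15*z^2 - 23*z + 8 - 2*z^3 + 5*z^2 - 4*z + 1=-2*z^3 + 20*z^2 - 18*z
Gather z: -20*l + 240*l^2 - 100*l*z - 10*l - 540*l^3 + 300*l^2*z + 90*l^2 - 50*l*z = -540*l^3 + 330*l^2 - 30*l + z*(300*l^2 - 150*l)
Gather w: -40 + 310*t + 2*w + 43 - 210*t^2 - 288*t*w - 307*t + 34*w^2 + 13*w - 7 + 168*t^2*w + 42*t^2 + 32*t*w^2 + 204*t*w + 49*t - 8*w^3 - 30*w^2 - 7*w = -168*t^2 + 52*t - 8*w^3 + w^2*(32*t + 4) + w*(168*t^2 - 84*t + 8) - 4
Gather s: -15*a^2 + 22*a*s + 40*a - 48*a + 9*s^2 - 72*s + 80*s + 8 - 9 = -15*a^2 - 8*a + 9*s^2 + s*(22*a + 8) - 1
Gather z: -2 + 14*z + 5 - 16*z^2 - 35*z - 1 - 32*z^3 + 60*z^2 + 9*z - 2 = -32*z^3 + 44*z^2 - 12*z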